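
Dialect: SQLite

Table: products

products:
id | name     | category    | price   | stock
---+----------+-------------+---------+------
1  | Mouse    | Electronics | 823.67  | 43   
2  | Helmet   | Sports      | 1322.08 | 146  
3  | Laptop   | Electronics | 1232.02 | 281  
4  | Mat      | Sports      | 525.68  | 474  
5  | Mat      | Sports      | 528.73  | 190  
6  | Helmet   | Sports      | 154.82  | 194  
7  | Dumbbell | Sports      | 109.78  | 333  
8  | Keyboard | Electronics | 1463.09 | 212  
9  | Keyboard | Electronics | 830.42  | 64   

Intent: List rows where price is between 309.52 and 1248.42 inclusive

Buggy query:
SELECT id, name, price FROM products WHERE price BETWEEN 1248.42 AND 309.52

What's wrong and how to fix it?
Bug: BETWEEN expects the lower bound first; with 1248.42 AND 309.52 the range is empty

Fix: Swap the bounds so the smaller value comes first

Corrected query:
SELECT id, name, price FROM products WHERE price BETWEEN 309.52 AND 1248.42

Result:
id | name     | price  
---+----------+--------
1  | Mouse    | 823.67 
3  | Laptop   | 1232.02
4  | Mat      | 525.68 
5  | Mat      | 528.73 
9  | Keyboard | 830.42 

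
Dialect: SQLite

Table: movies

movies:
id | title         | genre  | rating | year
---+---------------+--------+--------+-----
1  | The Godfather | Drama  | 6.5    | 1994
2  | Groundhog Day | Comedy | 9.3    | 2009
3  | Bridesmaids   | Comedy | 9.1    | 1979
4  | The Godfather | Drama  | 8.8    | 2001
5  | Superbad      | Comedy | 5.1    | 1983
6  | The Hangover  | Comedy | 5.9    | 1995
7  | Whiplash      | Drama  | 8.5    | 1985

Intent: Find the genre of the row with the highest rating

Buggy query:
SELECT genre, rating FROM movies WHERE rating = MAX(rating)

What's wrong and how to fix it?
Bug: WHERE is evaluated per row; an aggregate over the whole table isn't defined there

Fix: Wrap MAX in a scalar subquery so WHERE compares against a single value

Corrected query:
SELECT genre, rating FROM movies WHERE rating = (SELECT MAX(rating) FROM movies)

Result:
genre  | rating
-------+-------
Comedy | 9.3   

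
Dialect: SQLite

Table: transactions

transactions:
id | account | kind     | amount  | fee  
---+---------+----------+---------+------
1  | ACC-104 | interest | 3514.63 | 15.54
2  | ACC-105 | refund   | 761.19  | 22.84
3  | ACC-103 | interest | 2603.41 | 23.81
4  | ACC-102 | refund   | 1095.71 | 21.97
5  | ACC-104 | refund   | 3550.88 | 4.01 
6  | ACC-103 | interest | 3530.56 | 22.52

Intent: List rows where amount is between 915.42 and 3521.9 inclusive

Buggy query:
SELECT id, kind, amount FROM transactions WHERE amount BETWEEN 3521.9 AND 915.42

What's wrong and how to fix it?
Bug: BETWEEN expects the lower bound first; with 3521.9 AND 915.42 the range is empty

Fix: Write BETWEEN 915.42 AND 3521.9

Corrected query:
SELECT id, kind, amount FROM transactions WHERE amount BETWEEN 915.42 AND 3521.9

Result:
id | kind     | amount 
---+----------+--------
1  | interest | 3514.63
3  | interest | 2603.41
4  | refund   | 1095.71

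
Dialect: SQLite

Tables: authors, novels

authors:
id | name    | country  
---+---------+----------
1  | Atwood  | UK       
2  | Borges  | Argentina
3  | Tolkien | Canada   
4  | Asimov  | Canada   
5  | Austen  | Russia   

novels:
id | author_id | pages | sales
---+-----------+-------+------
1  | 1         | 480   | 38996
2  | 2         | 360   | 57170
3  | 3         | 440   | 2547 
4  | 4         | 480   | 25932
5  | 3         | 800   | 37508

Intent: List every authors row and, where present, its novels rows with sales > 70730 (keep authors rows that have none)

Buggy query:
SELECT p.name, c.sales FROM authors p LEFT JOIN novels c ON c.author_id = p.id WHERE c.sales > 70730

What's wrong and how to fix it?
Bug: A WHERE condition on the right-hand table after LEFT JOIN drops unmatched parents

Fix: Move the right-table condition into the ON clause so unmatched parents are kept

Corrected query:
SELECT p.name, c.sales FROM authors p LEFT JOIN novels c ON c.author_id = p.id AND c.sales > 70730

Result:
name    | sales
--------+------
Atwood  | NULL 
Borges  | NULL 
Tolkien | NULL 
Asimov  | NULL 
Austen  | NULL 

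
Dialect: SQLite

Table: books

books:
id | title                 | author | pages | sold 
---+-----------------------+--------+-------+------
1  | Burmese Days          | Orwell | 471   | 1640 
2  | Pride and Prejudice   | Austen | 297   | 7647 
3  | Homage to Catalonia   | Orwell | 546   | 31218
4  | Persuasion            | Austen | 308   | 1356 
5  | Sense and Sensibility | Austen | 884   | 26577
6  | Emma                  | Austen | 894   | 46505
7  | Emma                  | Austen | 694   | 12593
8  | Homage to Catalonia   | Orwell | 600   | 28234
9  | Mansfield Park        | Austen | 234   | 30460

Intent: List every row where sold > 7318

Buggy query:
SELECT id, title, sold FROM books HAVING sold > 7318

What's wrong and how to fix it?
Bug: HAVING filters the output of aggregation, but this query has no GROUP BY and no aggregate functions, so SQLite rejects it (HAVING clause on a non-aggregate query); the condition here is per row

Fix: Use WHERE for row-level filtering

Corrected query:
SELECT id, title, sold FROM books WHERE sold > 7318

Result:
id | title                 | sold 
---+-----------------------+------
2  | Pride and Prejudice   | 7647 
3  | Homage to Catalonia   | 31218
5  | Sense and Sensibility | 26577
6  | Emma                  | 46505
7  | Emma                  | 12593
8  | Homage to Catalonia   | 28234
9  | Mansfield Park        | 30460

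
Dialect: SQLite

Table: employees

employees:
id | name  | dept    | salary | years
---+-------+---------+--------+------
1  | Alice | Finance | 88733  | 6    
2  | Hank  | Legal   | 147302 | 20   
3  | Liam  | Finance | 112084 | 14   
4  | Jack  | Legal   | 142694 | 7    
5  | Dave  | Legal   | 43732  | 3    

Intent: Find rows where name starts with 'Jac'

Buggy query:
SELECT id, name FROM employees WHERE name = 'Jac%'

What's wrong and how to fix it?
Bug: '=' compares the literal string including the % character; pattern matching needs LIKE

Fix: Use LIKE for wildcard pattern matching

Corrected query:
SELECT id, name FROM employees WHERE name LIKE 'Jac%'

Result:
id | name
---+-----
4  | Jack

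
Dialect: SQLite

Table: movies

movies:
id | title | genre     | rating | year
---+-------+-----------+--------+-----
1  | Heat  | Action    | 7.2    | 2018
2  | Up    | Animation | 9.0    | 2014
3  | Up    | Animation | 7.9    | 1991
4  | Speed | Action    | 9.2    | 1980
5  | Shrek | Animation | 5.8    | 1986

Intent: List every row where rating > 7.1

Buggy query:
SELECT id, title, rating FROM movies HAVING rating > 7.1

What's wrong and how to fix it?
Bug: HAVING filters the output of aggregation, but this query has no GROUP BY and no aggregate functions, so SQLite rejects it (HAVING clause on a non-aggregate query); the condition here is per row

Fix: Replace HAVING with WHERE since the condition applies to individual rows

Corrected query:
SELECT id, title, rating FROM movies WHERE rating > 7.1

Result:
id | title | rating
---+-------+-------
1  | Heat  | 7.2   
2  | Up    | 9     
3  | Up    | 7.9   
4  | Speed | 9.2   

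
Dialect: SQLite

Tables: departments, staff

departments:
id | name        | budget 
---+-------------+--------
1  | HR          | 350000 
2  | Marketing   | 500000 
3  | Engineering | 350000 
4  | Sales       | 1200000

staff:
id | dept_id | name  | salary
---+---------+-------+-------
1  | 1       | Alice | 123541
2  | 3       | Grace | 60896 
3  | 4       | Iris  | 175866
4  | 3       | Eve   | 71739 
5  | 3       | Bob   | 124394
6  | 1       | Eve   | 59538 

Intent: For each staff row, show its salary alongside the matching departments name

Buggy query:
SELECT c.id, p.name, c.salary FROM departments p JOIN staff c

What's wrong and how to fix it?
Bug: Missing join condition: each staff row is matched to all departments rows instead of just its own

Fix: Specify the join condition linking the foreign key to the parent id

Corrected query:
SELECT c.id, p.name, c.salary FROM departments p JOIN staff c ON c.dept_id = p.id

Result:
id | name        | salary
---+-------------+-------
1  | HR          | 123541
2  | Engineering | 60896 
3  | Sales       | 175866
4  | Engineering | 71739 
5  | Engineering | 124394
6  | HR          | 59538 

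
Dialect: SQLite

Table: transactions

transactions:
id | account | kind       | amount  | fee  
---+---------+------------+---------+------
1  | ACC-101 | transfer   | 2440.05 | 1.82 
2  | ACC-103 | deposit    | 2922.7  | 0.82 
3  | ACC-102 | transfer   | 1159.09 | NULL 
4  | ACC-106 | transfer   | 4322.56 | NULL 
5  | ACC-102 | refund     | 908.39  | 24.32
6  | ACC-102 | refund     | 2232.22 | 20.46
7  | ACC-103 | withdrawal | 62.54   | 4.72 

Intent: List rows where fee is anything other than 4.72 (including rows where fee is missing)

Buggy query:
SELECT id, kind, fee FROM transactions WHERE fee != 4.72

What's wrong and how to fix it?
Bug: Inequality against NULL is unknown, not true; rows with NULL are dropped

Fix: Handle NULL separately with IS NULL alongside the inequality

Corrected query:
SELECT id, kind, fee FROM transactions WHERE fee != 4.72 OR fee IS NULL

Result:
id | kind     | fee  
---+----------+------
1  | transfer | 1.82 
2  | deposit  | 0.82 
3  | transfer | NULL 
4  | transfer | NULL 
5  | refund   | 24.32
6  | refund   | 20.46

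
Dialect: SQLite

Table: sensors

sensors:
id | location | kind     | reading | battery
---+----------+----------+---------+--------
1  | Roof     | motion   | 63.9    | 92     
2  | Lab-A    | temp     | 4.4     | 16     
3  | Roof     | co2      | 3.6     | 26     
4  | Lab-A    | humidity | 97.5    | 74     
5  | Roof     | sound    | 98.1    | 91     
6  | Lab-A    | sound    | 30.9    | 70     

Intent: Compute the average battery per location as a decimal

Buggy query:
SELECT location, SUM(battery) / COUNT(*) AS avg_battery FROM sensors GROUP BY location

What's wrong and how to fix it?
Bug: SUM(battery) and COUNT(*) are both integers; the division truncates the fractional part

Fix: Multiply by 1.0 (or CAST to REAL) to force floating-point division

Corrected query:
SELECT location, SUM(battery) * 1.0 / COUNT(*) AS avg_battery FROM sensors GROUP BY location

Result:
location | avg_battery
---------+------------
Lab-A    | 53.333333  
Roof     | 69.666667  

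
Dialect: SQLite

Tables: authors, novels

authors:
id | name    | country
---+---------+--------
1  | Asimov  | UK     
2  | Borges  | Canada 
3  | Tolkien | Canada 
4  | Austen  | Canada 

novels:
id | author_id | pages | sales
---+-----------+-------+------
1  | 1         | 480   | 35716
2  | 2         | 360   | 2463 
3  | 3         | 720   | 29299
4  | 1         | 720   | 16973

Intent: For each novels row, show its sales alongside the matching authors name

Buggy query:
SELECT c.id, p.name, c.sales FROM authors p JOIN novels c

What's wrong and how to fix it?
Bug: JOIN with no ON clause produces a cartesian product; every novels row pairs with every authors row

Fix: Add ON c.author_id = p.id to the JOIN

Corrected query:
SELECT c.id, p.name, c.sales FROM authors p JOIN novels c ON c.author_id = p.id

Result:
id | name    | sales
---+---------+------
1  | Asimov  | 35716
2  | Borges  | 2463 
3  | Tolkien | 29299
4  | Asimov  | 16973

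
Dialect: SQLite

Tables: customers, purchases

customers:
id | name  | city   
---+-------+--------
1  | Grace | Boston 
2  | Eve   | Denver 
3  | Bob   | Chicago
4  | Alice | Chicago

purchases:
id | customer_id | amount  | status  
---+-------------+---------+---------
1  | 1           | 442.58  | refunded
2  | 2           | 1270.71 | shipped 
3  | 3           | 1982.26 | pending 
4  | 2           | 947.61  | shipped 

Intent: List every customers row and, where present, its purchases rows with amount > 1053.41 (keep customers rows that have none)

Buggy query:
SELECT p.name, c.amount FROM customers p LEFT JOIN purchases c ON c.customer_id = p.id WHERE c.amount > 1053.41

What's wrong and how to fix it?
Bug: Filtering c.amount in WHERE discards the NULL rows produced by LEFT JOIN, turning it into an inner join

Fix: Move the right-table condition into the ON clause so unmatched parents are kept

Corrected query:
SELECT p.name, c.amount FROM customers p LEFT JOIN purchases c ON c.customer_id = p.id AND c.amount > 1053.41

Result:
name  | amount 
------+--------
Grace | NULL   
Eve   | 1270.71
Bob   | 1982.26
Alice | NULL   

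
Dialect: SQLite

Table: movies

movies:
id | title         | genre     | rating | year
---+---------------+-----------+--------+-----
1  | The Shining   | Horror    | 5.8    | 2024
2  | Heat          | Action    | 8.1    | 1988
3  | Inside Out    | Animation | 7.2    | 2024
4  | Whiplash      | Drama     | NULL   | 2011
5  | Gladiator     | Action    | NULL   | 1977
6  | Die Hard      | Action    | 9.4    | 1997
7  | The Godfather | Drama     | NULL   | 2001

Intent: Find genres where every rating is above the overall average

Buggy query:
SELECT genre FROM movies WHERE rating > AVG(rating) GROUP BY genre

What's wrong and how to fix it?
Bug: AVG() is an aggregate; it can't sit directly in WHERE

Fix: Compute the overall average in a scalar subquery and compare each group's MIN against it in HAVING

Corrected query:
SELECT genre FROM movies GROUP BY genre HAVING MIN(rating) > (SELECT AVG(rating) FROM movies)

Result:
genre 
------
Action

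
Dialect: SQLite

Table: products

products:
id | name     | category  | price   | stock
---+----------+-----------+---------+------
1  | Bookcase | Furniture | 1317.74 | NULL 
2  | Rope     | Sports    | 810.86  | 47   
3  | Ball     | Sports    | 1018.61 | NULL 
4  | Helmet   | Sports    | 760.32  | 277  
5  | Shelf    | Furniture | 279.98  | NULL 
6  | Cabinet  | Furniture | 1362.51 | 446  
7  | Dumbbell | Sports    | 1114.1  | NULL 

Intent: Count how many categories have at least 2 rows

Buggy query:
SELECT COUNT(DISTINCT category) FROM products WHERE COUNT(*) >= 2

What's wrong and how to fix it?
Bug: WHERE filters individual rows, not groups, so a group-level COUNT is invalid there

Fix: Use a subquery that GROUPs and filters with HAVING, then count its rows

Corrected query:
SELECT COUNT(*) FROM (SELECT category FROM products GROUP BY category HAVING COUNT(*) >= 2)

Result:
COUNT(*)
--------
2       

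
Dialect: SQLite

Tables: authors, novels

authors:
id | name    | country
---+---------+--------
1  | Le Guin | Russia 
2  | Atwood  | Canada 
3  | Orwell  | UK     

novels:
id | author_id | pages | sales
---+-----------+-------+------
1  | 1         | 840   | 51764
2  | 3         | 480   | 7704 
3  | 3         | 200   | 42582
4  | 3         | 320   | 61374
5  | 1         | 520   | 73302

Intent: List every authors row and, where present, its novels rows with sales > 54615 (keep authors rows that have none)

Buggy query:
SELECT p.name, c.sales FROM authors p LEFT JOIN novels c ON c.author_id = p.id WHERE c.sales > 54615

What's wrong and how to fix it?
Bug: A WHERE condition on the right-hand table after LEFT JOIN drops unmatched parents

Fix: Put 'c.sales > 54615' in the JOIN's ON clause instead of WHERE

Corrected query:
SELECT p.name, c.sales FROM authors p LEFT JOIN novels c ON c.author_id = p.id AND c.sales > 54615

Result:
name    | sales
--------+------
Le Guin | 73302
Atwood  | NULL 
Orwell  | 61374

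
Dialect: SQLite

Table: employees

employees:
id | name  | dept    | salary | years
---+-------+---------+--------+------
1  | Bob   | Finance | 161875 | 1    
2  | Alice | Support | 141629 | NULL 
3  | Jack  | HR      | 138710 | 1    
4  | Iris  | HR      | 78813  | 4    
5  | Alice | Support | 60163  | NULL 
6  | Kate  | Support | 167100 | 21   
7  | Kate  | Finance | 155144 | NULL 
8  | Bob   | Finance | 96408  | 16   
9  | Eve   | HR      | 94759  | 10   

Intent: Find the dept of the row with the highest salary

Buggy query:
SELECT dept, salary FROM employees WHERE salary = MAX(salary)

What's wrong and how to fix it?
Bug: MAX(salary) is an aggregate and cannot be used directly in WHERE

Fix: Use a subquery: WHERE salary = (SELECT MAX(salary) FROM employees)

Corrected query:
SELECT dept, salary FROM employees WHERE salary = (SELECT MAX(salary) FROM employees)

Result:
dept    | salary
--------+-------
Support | 167100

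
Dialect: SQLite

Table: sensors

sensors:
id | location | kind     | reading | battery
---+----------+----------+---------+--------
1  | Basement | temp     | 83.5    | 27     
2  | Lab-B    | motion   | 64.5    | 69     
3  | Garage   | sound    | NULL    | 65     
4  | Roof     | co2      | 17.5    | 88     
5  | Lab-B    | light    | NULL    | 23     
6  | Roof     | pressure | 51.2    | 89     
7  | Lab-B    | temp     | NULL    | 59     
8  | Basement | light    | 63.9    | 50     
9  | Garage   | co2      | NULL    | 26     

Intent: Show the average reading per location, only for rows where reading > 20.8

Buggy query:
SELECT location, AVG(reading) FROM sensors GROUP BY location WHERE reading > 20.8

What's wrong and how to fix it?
Bug: Row-level WHERE must come before GROUP BY in the clause order

Fix: Move the WHERE clause before GROUP BY

Corrected query:
SELECT location, AVG(reading) FROM sensors WHERE reading > 20.8 GROUP BY location

Result:
location | AVG(reading)
---------+-------------
Basement | 73.7        
Lab-B    | 64.5        
Roof     | 51.2        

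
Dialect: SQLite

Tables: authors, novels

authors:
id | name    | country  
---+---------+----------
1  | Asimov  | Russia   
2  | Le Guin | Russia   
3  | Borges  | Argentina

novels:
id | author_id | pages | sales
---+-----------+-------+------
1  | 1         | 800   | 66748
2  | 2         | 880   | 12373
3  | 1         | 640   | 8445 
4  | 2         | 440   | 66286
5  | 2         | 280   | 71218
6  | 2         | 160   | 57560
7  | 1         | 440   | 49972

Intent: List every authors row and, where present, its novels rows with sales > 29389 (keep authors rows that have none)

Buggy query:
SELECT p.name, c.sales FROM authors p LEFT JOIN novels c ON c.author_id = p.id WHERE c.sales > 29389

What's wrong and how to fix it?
Bug: Filtering c.sales in WHERE discards the NULL rows produced by LEFT JOIN, turning it into an inner join

Fix: Move the right-table condition into the ON clause so unmatched parents are kept

Corrected query:
SELECT p.name, c.sales FROM authors p LEFT JOIN novels c ON c.author_id = p.id AND c.sales > 29389

Result:
name    | sales
--------+------
Asimov  | 49972
Asimov  | 66748
Le Guin | 57560
Le Guin | 66286
Le Guin | 71218
Borges  | NULL 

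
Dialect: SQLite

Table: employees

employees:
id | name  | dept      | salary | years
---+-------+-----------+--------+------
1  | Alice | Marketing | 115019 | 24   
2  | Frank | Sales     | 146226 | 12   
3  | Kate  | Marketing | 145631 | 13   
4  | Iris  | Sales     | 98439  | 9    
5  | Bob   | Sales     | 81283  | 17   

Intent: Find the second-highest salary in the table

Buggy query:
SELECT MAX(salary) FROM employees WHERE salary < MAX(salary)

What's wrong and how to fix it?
Bug: The inner MAX is an aggregate inside WHERE, which is not allowed

Fix: Put the inner MAX in a scalar subquery

Corrected query:
SELECT MAX(salary) FROM employees WHERE salary < (SELECT MAX(salary) FROM employees)

Result:
MAX(salary)
-----------
145631     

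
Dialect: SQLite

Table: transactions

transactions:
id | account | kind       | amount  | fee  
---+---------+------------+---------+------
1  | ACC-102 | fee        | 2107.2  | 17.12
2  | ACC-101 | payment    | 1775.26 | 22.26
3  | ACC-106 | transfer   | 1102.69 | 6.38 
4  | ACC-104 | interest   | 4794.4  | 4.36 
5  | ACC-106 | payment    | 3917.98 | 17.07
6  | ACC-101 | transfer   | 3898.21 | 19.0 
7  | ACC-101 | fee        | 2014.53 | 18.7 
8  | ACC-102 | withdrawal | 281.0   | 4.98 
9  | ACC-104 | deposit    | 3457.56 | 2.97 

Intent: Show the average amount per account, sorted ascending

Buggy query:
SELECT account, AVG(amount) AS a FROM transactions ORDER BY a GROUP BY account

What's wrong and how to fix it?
Bug: ORDER BY appears before GROUP BY; SQL clause order requires GROUP BY first

Fix: Reorder: SELECT … FROM … GROUP BY … ORDER BY …

Corrected query:
SELECT account, AVG(amount) AS a FROM transactions GROUP BY account ORDER BY a

Result:
account | a          
--------+------------
ACC-102 | 1194.1     
ACC-106 | 2510.335   
ACC-101 | 2562.666667
ACC-104 | 4125.98    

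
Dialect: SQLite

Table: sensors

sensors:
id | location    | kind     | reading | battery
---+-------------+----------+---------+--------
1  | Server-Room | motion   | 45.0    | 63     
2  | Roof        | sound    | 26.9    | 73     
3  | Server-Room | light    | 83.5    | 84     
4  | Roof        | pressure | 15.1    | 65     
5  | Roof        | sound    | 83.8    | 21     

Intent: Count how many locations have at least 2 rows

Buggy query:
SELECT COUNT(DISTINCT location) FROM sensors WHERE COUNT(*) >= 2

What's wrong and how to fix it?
Bug: WHERE filters individual rows, not groups, so a group-level COUNT is invalid there

Fix: Use a subquery that GROUPs and filters with HAVING, then count its rows

Corrected query:
SELECT COUNT(*) FROM (SELECT location FROM sensors GROUP BY location HAVING COUNT(*) >= 2)

Result:
COUNT(*)
--------
2       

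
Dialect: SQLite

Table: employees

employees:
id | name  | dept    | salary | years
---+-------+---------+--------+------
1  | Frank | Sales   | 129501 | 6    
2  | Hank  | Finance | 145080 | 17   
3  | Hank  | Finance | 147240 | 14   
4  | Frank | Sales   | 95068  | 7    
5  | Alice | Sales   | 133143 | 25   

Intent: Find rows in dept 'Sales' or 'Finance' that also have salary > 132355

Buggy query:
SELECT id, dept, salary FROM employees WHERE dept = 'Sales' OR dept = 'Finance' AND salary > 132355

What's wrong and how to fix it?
Bug: AND binds tighter than OR, so this parses as dept = 'Sales' OR (dept = 'Finance' AND salary > 132355)

Fix: Group the OR with parentheses (or use IN), then AND the threshold

Corrected query:
SELECT id, dept, salary FROM employees WHERE (dept = 'Sales' OR dept = 'Finance') AND salary > 132355

Result:
id | dept    | salary
---+---------+-------
2  | Finance | 145080
3  | Finance | 147240
5  | Sales   | 133143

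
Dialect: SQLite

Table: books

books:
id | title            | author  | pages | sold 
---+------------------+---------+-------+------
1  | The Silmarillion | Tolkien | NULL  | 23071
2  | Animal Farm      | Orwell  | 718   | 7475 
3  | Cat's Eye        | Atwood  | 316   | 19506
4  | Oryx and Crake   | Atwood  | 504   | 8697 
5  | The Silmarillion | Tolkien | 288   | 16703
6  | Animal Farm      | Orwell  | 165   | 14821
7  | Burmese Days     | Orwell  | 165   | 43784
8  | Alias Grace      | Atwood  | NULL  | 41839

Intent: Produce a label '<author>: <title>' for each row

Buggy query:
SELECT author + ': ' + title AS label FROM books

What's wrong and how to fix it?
Bug: '+' is numeric addition; on text columns SQLite converts them to 0 instead of concatenating

Fix: Replace + with || to concatenate text

Corrected query:
SELECT author || ': ' || title AS label FROM books

Result:
label                    
-------------------------
Tolkien: The Silmarillion
Orwell: Animal Farm      
Atwood: Cat's Eye        
Atwood: Oryx and Crake   
Tolkien: The Silmarillion
Orwell: Animal Farm      
Orwell: Burmese Days     
Atwood: Alias Grace      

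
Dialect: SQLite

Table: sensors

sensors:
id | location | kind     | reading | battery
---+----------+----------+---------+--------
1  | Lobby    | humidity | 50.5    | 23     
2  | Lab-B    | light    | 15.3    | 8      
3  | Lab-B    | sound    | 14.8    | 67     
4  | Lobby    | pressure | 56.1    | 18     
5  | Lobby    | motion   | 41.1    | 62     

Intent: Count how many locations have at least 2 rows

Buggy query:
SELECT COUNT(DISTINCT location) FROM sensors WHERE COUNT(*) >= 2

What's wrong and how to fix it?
Bug: COUNT(*) cannot appear in WHERE; the per-group count doesn't exist yet

Fix: Group first with HAVING COUNT(*) >= 2, then COUNT the resulting groups

Corrected query:
SELECT COUNT(*) FROM (SELECT location FROM sensors GROUP BY location HAVING COUNT(*) >= 2)

Result:
COUNT(*)
--------
2       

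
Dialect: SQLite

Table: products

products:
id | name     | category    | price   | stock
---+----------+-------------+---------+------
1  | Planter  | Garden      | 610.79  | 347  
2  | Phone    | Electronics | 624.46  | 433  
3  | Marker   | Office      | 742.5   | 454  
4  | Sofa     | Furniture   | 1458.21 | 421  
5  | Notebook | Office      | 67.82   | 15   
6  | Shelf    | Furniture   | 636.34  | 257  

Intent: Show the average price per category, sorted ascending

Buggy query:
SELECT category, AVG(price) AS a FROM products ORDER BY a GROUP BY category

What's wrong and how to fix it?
Bug: GROUP BY must precede ORDER BY

Fix: Move ORDER BY to the end, after GROUP BY

Corrected query:
SELECT category, AVG(price) AS a FROM products GROUP BY category ORDER BY a

Result:
category    | a       
------------+---------
Office      | 405.16  
Garden      | 610.79  
Electronics | 624.46  
Furniture   | 1047.275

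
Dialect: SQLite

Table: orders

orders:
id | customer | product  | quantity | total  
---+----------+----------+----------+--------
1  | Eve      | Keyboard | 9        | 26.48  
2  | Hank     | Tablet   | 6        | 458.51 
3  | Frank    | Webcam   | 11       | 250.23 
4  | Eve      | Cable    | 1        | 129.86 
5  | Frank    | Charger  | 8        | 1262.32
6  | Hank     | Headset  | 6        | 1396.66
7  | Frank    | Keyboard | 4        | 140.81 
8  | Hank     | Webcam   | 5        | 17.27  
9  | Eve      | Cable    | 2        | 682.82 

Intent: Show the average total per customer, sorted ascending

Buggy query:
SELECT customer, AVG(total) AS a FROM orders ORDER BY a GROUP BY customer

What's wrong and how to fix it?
Bug: ORDER BY appears before GROUP BY; SQL clause order requires GROUP BY first

Fix: Move ORDER BY to the end, after GROUP BY

Corrected query:
SELECT customer, AVG(total) AS a FROM orders GROUP BY customer ORDER BY a

Result:
customer | a         
---------+-----------
Eve      | 279.72    
Frank    | 551.12    
Hank     | 624.146667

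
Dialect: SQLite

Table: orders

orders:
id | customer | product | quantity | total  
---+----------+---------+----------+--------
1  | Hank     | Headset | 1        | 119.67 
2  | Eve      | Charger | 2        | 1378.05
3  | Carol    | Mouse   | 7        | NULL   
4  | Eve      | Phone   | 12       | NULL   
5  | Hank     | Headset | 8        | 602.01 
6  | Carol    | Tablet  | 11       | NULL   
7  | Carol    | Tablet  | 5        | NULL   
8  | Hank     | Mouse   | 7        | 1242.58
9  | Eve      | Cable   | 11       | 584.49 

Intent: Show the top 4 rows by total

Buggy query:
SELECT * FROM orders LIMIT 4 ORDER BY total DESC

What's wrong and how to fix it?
Bug: ORDER BY cannot follow LIMIT; LIMIT is the final clause

Fix: Swap the clauses: ORDER BY first, then LIMIT

Corrected query:
SELECT * FROM orders ORDER BY total DESC LIMIT 4

Result:
id | customer | product | quantity | total  
---+----------+---------+----------+--------
2  | Eve      | Charger | 2        | 1378.05
8  | Hank     | Mouse   | 7        | 1242.58
5  | Hank     | Headset | 8        | 602.01 
9  | Eve      | Cable   | 11       | 584.49 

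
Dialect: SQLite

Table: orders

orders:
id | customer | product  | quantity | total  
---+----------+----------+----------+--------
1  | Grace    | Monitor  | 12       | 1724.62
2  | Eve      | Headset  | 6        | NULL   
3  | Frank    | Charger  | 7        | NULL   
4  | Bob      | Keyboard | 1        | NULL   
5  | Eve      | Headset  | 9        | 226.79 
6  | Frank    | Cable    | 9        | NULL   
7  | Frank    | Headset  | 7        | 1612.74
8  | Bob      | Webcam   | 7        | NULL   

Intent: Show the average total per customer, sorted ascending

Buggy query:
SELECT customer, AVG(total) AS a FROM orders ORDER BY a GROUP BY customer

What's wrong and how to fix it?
Bug: GROUP BY must precede ORDER BY

Fix: Reorder: SELECT … FROM … GROUP BY … ORDER BY …

Corrected query:
SELECT customer, AVG(total) AS a FROM orders GROUP BY customer ORDER BY a

Result:
customer | a      
---------+--------
Bob      | NULL   
Eve      | 226.79 
Frank    | 1612.74
Grace    | 1724.62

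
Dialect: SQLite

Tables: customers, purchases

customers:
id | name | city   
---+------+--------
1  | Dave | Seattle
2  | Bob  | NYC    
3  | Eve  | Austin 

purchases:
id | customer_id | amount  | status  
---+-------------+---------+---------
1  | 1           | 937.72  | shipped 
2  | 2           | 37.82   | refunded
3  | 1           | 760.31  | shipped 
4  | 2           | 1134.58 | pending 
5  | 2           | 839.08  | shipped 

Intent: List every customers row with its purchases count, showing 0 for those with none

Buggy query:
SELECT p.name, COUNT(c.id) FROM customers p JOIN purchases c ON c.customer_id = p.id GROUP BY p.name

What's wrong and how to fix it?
Bug: An inner join excludes parents with zero children

Fix: Switch to LEFT JOIN to retain unmatched parent rows

Corrected query:
SELECT p.name, COUNT(c.id) FROM customers p LEFT JOIN purchases c ON c.customer_id = p.id GROUP BY p.name

Result:
name | COUNT(c.id)
-----+------------
Bob  | 3          
Dave | 2          
Eve  | 0          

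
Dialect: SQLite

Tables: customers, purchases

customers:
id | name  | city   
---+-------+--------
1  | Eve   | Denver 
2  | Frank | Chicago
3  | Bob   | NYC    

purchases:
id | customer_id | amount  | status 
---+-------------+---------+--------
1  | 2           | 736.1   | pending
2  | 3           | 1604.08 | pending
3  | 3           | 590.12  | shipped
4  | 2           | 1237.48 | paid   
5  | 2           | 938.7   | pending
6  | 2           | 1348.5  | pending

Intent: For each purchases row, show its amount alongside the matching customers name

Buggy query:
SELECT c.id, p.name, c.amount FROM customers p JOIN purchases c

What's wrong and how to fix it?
Bug: Missing join condition: each purchases row is matched to all customers rows instead of just its own

Fix: Add ON c.customer_id = p.id to the JOIN

Corrected query:
SELECT c.id, p.name, c.amount FROM customers p JOIN purchases c ON c.customer_id = p.id

Result:
id | name  | amount 
---+-------+--------
1  | Frank | 736.1  
2  | Bob   | 1604.08
3  | Bob   | 590.12 
4  | Frank | 1237.48
5  | Frank | 938.7  
6  | Frank | 1348.5 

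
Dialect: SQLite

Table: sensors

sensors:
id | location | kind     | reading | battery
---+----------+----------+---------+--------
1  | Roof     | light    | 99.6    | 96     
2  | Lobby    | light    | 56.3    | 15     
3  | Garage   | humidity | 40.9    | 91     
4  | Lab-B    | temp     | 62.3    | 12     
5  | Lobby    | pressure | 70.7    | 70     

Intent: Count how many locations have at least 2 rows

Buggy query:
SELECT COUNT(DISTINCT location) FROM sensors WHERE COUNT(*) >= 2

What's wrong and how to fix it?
Bug: WHERE filters individual rows, not groups, so a group-level COUNT is invalid there

Fix: Use a subquery that GROUPs and filters with HAVING, then count its rows

Corrected query:
SELECT COUNT(*) FROM (SELECT location FROM sensors GROUP BY location HAVING COUNT(*) >= 2)

Result:
COUNT(*)
--------
1       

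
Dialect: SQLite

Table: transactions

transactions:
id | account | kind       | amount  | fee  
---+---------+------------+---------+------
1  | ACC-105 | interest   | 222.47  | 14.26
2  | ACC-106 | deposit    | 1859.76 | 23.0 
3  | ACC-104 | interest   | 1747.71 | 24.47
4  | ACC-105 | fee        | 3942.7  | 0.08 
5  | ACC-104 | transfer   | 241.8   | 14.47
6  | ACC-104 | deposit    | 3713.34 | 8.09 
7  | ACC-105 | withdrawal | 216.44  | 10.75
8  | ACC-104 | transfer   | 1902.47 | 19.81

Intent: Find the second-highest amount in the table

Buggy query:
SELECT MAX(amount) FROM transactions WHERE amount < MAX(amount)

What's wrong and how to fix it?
Bug: The inner MAX is an aggregate inside WHERE, which is not allowed

Fix: Compute the overall MAX in a subquery, then take MAX of rows below it

Corrected query:
SELECT MAX(amount) FROM transactions WHERE amount < (SELECT MAX(amount) FROM transactions)

Result:
MAX(amount)
-----------
3713.34    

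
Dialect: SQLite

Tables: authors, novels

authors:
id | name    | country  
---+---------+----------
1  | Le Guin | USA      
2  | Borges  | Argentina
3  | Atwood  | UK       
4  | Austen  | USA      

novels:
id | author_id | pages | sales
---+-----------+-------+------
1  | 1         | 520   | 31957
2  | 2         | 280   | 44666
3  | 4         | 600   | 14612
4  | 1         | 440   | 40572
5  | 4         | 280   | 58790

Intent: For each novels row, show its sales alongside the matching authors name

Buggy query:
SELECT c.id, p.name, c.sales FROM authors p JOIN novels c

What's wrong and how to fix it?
Bug: JOIN with no ON clause produces a cartesian product; every novels row pairs with every authors row

Fix: Add ON c.author_id = p.id to the JOIN

Corrected query:
SELECT c.id, p.name, c.sales FROM authors p JOIN novels c ON c.author_id = p.id

Result:
id | name    | sales
---+---------+------
1  | Le Guin | 31957
2  | Borges  | 44666
3  | Austen  | 14612
4  | Le Guin | 40572
5  | Austen  | 58790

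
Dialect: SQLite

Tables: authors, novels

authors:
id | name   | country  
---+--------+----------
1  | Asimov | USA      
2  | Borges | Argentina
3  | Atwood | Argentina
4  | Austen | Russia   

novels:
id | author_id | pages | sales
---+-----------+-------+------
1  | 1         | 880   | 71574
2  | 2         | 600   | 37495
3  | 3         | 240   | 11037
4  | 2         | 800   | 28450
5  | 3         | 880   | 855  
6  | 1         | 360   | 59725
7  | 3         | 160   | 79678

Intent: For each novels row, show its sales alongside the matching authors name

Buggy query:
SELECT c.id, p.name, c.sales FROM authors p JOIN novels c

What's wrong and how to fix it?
Bug: JOIN with no ON clause produces a cartesian product; every novels row pairs with every authors row

Fix: Add ON c.author_id = p.id to the JOIN

Corrected query:
SELECT c.id, p.name, c.sales FROM authors p JOIN novels c ON c.author_id = p.id

Result:
id | name   | sales
---+--------+------
1  | Asimov | 71574
2  | Borges | 37495
3  | Atwood | 11037
4  | Borges | 28450
5  | Atwood | 855  
6  | Asimov | 59725
7  | Atwood | 79678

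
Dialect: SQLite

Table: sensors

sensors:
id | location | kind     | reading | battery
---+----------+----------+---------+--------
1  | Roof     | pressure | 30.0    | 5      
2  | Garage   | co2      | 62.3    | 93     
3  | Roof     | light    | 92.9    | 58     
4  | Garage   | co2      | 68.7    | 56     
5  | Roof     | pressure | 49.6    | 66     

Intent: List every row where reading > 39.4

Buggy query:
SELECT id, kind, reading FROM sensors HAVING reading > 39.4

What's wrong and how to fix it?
Bug: This is a non-aggregate query (no GROUP BY, no aggregates), so in SQLite the HAVING clause is invalid here; a row-level condition belongs in WHERE

Fix: Replace HAVING with WHERE since the condition applies to individual rows

Corrected query:
SELECT id, kind, reading FROM sensors WHERE reading > 39.4

Result:
id | kind     | reading
---+----------+--------
2  | co2      | 62.3   
3  | light    | 92.9   
4  | co2      | 68.7   
5  | pressure | 49.6   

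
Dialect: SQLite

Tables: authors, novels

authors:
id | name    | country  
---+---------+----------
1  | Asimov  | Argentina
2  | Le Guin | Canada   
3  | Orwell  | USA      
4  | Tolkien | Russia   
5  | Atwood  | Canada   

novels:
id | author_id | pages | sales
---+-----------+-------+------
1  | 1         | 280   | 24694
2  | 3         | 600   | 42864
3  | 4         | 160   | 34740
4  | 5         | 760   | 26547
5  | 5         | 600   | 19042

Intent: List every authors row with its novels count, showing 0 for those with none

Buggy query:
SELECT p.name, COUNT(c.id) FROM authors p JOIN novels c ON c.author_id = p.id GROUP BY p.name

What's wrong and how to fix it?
Bug: An inner join excludes parents with zero children

Fix: Switch to LEFT JOIN to retain unmatched parent rows

Corrected query:
SELECT p.name, COUNT(c.id) FROM authors p LEFT JOIN novels c ON c.author_id = p.id GROUP BY p.name

Result:
name    | COUNT(c.id)
--------+------------
Asimov  | 1          
Atwood  | 2          
Le Guin | 0          
Orwell  | 1          
Tolkien | 1          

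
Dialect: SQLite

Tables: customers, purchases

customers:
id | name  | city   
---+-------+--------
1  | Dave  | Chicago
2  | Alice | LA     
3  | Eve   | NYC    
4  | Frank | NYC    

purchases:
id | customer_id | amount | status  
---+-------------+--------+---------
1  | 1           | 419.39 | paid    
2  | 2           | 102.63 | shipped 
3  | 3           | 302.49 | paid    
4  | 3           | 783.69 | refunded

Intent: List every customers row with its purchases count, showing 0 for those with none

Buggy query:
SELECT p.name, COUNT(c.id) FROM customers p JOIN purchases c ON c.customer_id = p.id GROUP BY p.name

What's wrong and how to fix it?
Bug: An inner join excludes parents with zero children

Fix: Switch to LEFT JOIN to retain unmatched parent rows

Corrected query:
SELECT p.name, COUNT(c.id) FROM customers p LEFT JOIN purchases c ON c.customer_id = p.id GROUP BY p.name

Result:
name  | COUNT(c.id)
------+------------
Alice | 1          
Dave  | 1          
Eve   | 2          
Frank | 0          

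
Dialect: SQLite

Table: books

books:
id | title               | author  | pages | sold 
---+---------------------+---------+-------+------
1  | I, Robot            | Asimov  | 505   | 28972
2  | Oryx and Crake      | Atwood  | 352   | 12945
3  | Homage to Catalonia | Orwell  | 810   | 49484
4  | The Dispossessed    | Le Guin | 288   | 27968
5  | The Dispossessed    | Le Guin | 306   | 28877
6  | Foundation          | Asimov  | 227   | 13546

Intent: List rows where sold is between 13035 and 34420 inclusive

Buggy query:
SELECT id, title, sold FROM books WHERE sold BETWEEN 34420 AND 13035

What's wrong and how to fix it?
Bug: The bounds are reversed; BETWEEN a AND b requires a <= b to match anything

Fix: Write BETWEEN 13035 AND 34420

Corrected query:
SELECT id, title, sold FROM books WHERE sold BETWEEN 13035 AND 34420

Result:
id | title            | sold 
---+------------------+------
1  | I, Robot         | 28972
4  | The Dispossessed | 27968
5  | The Dispossessed | 28877
6  | Foundation       | 13546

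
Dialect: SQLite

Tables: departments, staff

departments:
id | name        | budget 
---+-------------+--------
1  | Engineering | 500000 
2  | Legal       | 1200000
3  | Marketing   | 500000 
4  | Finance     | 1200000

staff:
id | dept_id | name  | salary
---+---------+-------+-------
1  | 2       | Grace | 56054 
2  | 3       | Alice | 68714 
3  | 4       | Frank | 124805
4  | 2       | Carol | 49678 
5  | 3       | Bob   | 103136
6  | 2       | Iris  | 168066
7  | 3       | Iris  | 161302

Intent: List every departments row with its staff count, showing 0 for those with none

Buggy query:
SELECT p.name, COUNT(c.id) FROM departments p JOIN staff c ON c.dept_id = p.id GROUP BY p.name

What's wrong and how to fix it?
Bug: INNER JOIN drops departments rows that have no matching staff rows

Fix: Switch to LEFT JOIN to retain unmatched parent rows

Corrected query:
SELECT p.name, COUNT(c.id) FROM departments p LEFT JOIN staff c ON c.dept_id = p.id GROUP BY p.name

Result:
name        | COUNT(c.id)
------------+------------
Engineering | 0          
Finance     | 1          
Legal       | 3          
Marketing   | 3          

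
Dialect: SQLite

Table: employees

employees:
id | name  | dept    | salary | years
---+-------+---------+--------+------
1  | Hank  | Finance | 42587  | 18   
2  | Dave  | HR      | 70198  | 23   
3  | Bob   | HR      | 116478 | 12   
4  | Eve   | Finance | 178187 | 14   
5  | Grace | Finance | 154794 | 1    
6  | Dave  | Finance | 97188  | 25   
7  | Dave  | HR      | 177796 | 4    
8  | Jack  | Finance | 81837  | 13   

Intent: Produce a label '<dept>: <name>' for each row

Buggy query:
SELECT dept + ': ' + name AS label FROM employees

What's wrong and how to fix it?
Bug: '+' is numeric addition; on text columns SQLite converts them to 0 instead of concatenating

Fix: Use the || operator for string concatenation

Corrected query:
SELECT dept || ': ' || name AS label FROM employees

Result:
label         
--------------
Finance: Hank 
HR: Dave      
HR: Bob       
Finance: Eve  
Finance: Grace
Finance: Dave 
HR: Dave      
Finance: Jack 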